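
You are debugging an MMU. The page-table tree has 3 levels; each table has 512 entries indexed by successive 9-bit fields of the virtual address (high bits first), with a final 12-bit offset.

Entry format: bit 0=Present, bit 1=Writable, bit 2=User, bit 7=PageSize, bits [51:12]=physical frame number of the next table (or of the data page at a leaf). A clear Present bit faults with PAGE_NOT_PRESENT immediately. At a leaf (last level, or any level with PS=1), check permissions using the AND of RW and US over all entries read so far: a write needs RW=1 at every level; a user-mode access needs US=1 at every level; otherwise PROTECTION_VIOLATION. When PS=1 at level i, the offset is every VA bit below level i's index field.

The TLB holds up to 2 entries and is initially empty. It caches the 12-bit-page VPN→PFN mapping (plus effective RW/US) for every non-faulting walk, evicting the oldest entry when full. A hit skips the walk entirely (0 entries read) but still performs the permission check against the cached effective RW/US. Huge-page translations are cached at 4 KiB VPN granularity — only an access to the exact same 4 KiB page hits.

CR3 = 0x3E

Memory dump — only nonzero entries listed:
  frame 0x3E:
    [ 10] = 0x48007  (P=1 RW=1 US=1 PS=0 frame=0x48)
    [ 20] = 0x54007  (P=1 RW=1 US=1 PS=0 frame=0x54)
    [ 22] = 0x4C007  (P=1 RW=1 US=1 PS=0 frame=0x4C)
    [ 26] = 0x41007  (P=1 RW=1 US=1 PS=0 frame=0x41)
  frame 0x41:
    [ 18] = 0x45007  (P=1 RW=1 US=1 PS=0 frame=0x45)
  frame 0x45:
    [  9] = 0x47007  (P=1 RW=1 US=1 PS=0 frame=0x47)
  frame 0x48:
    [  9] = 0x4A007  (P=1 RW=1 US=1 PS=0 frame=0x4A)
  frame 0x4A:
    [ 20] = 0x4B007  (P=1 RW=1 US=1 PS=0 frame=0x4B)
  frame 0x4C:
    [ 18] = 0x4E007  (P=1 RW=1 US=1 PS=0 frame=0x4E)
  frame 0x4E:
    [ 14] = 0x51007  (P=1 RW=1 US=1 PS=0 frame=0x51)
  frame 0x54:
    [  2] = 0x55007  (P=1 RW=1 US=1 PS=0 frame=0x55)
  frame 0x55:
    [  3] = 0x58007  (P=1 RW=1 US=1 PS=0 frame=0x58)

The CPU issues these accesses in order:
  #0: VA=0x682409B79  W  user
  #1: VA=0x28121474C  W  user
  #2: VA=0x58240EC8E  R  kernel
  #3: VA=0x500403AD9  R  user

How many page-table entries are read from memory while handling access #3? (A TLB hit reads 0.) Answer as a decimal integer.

Walk each access:
#0 VA=0x682409B79 (w,user):
  L0 @0x3E[26] → 0x41007  P=1,RW=1,US=1,PS=0
  L1 @0x41[18] → 0x45007  P=1,RW=1,US=1,PS=0
  L2 @0x45[9] → 0x47007  P=1,RW=1,US=1,PS=0
  ✓ 0x47B79  — 3 lookups
#1 VA=0x28121474C (w,user):
  L0 @0x3E[10] → 0x48007  P=1,RW=1,US=1,PS=0
  L1 @0x48[9] → 0x4A007  P=1,RW=1,US=1,PS=0
  L2 @0x4A[20] → 0x4B007  P=1,RW=1,US=1,PS=0
  ✓ 0x4B74C  — 3 lookups
#2 VA=0x58240EC8E (r,kernel):
  L0 @0x3E[22] → 0x4C007  P=1,RW=1,US=1,PS=0
  L1 @0x4C[18] → 0x4E007  P=1,RW=1,US=1,PS=0
  L2 @0x4E[14] → 0x51007  P=1,RW=1,US=1,PS=0
  ✓ 0x51C8E  — 3 lookups
#3 VA=0x500403AD9 (r,user):
  L0 @0x3E[20] → 0x54007  P=1,RW=1,US=1,PS=0
  L1 @0x54[2] → 0x55007  P=1,RW=1,US=1,PS=0
  L2 @0x55[3] → 0x58007  P=1,RW=1,US=1,PS=0
  ✓ 0x58AD9  — 3 lookups

Entries read for #3: 3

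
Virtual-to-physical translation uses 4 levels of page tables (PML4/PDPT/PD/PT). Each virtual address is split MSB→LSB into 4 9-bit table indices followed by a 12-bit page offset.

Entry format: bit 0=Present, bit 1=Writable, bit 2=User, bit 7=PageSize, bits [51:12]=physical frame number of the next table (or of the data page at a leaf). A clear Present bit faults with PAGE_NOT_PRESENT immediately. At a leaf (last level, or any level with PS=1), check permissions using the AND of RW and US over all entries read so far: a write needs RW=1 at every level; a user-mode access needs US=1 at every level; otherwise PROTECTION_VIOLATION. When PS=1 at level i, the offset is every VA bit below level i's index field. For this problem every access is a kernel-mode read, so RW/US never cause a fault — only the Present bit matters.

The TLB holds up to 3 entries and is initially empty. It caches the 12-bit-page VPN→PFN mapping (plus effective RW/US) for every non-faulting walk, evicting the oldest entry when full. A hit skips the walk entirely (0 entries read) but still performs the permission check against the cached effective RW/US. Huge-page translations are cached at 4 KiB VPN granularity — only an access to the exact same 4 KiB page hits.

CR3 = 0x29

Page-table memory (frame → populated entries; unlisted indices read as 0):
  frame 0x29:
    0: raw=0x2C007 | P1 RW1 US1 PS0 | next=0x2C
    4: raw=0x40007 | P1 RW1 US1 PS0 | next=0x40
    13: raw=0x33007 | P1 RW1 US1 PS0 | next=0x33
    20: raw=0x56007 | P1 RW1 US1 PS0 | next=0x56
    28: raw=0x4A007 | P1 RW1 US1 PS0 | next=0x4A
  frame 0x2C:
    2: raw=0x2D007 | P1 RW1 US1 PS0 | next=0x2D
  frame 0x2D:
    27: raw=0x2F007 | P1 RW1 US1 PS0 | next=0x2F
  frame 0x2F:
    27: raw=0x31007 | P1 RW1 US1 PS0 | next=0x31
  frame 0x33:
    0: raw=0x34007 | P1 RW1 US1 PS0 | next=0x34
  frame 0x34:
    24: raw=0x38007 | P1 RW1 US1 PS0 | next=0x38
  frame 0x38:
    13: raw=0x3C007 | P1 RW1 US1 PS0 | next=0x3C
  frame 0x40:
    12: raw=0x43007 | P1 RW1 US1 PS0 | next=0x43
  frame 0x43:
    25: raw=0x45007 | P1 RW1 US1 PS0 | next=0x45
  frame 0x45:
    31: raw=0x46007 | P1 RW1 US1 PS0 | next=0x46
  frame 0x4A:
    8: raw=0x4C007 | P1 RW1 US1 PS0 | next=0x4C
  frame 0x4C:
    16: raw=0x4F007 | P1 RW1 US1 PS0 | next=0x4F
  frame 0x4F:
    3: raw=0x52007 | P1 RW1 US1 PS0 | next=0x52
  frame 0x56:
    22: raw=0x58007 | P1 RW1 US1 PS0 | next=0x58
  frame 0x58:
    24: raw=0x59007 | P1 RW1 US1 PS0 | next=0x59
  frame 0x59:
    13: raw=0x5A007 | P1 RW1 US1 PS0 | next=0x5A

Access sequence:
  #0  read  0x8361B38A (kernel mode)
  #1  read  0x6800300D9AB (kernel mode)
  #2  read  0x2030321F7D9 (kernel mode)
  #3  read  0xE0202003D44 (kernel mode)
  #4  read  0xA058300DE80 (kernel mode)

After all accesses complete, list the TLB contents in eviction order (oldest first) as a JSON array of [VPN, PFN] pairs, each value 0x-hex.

Walk each access:
#0 VA=0x8361B38A (r,kernel):
  [0] read 0x29 idx=0: raw=0x2C007 flags P=1 W=1 U=1 S=0
  [1] read 0x2C idx=2: raw=0x2D007 flags P=1 W=1 U=1 S=0
  [2] read 0x2D idx=27: raw=0x2F007 flags P=1 W=1 U=1 S=0
  [3] read 0x2F idx=27: raw=0x31007 flags P=1 W=1 U=1 S=0
  → PA=0x3138A  (4 entries read)
#1 VA=0x6800300D9AB (r,kernel):
  [0] read 0x29 idx=13: raw=0x33007 flags P=1 W=1 U=1 S=0
  [1] read 0x33 idx=0: raw=0x34007 flags P=1 W=1 U=1 S=0
  [2] read 0x34 idx=24: raw=0x38007 flags P=1 W=1 U=1 S=0
  [3] read 0x38 idx=13: raw=0x3C007 flags P=1 W=1 U=1 S=0
  → PA=0x3C9AB  (4 entries read)
#2 VA=0x2030321F7D9 (r,kernel):
  [0] read 0x29 idx=4: raw=0x40007 flags P=1 W=1 U=1 S=0
  [1] read 0x40 idx=12: raw=0x43007 flags P=1 W=1 U=1 S=0
  [2] read 0x43 idx=25: raw=0x45007 flags P=1 W=1 U=1 S=0
  [3] read 0x45 idx=31: raw=0x46007 flags P=1 W=1 U=1 S=0
  → PA=0x467D9  (4 entries read)
#3 VA=0xE0202003D44 (r,kernel):
  [0] read 0x29 idx=28: raw=0x4A007 flags P=1 W=1 U=1 S=0
  [1] read 0x4A idx=8: raw=0x4C007 flags P=1 W=1 U=1 S=0
  [2] read 0x4C idx=16: raw=0x4F007 flags P=1 W=1 U=1 S=0
  [3] read 0x4F idx=3: raw=0x52007 flags P=1 W=1 U=1 S=0
  → PA=0x52D44  (4 entries read)
#4 VA=0xA058300DE80 (r,kernel):
  [0] read 0x29 idx=20: raw=0x56007 flags P=1 W=1 U=1 S=0
  [1] read 0x56 idx=22: raw=0x58007 flags P=1 W=1 U=1 S=0
  [2] read 0x58 idx=24: raw=0x59007 flags P=1 W=1 U=1 S=0
  [3] read 0x59 idx=13: raw=0x5A007 flags P=1 W=1 U=1 S=0
  → PA=0x5AE80  (4 entries read)

TLB: [["0x2030321F", "0x46"], ["0xE0202003", "0x52"], ["0xA058300D", "0x5A"]]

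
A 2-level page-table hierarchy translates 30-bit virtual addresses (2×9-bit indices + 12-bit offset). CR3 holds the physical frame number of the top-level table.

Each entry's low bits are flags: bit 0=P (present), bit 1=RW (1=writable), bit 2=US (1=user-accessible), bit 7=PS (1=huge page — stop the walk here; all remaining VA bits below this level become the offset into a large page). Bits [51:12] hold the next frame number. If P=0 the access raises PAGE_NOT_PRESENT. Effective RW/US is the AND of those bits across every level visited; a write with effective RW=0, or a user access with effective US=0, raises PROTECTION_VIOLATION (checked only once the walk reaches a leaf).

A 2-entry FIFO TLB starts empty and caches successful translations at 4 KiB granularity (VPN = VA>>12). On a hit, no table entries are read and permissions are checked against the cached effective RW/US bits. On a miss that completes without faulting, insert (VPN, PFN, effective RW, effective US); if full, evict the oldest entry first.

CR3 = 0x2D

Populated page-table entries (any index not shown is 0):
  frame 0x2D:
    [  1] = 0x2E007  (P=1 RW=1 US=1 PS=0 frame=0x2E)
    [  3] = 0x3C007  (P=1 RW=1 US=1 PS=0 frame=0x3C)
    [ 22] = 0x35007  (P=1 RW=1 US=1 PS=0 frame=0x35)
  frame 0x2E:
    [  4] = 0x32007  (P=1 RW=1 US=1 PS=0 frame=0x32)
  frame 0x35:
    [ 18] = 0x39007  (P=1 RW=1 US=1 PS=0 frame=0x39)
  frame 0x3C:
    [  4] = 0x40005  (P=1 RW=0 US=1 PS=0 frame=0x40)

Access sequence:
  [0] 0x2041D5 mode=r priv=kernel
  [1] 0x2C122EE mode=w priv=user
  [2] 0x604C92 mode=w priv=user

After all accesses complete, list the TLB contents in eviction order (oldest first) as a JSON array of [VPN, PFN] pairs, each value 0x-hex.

Per-access translation:
#0 VA=0x2041D5 (r,kernel):
  L0: frame=0x2D idx=1 entry=0x2E007 [P=1 RW=1 US=1 PS=0]
  L1: frame=0x2E idx=4 entry=0x32007 [P=1 RW=1 US=1 PS=0]
  → PA=0x321D5  (2 entries read)
#1 VA=0x2C122EE (w,user):
  L0: frame=0x2D idx=22 entry=0x35007 [P=1 RW=1 US=1 PS=0]
  L1: frame=0x35 idx=18 entry=0x39007 [P=1 RW=1 US=1 PS=0]
  → PA=0x392EE  (2 entries read)
#2 VA=0x604C92 (w,user):
  L0: frame=0x2D idx=3 entry=0x3C007 [P=1 RW=1 US=1 PS=0]
  L1: frame=0x3C idx=4 entry=0x40005 [P=1 RW=0 US=1 PS=0]
  ⇒ fault: PROTECTION_VIOLATION  — 2 lookups

TLB: [["0x204", "0x32"], ["0x2C12", "0x39"]]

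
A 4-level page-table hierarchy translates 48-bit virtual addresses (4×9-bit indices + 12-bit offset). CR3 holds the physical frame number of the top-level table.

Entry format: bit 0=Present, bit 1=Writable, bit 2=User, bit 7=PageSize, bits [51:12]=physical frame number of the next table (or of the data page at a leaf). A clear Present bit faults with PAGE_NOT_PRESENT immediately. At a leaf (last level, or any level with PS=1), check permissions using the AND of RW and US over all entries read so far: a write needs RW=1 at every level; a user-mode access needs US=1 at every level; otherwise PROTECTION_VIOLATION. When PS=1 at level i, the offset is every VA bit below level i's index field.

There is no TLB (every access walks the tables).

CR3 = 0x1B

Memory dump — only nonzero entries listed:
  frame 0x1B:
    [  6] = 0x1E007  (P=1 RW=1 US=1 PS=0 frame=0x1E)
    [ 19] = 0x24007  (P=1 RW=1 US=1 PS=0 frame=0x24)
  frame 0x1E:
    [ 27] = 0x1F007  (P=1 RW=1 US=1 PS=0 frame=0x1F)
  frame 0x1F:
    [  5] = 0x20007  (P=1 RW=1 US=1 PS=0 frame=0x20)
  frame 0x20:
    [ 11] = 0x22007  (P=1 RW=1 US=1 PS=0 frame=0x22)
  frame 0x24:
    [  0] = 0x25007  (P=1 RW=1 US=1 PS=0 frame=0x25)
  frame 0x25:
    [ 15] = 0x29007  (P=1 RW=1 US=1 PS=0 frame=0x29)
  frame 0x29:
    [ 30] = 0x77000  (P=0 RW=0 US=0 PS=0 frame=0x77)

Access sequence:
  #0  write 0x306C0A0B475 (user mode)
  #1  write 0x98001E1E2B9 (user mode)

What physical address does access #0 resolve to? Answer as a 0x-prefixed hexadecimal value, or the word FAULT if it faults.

Trace:
#0 VA=0x306C0A0B475 (w,user):
  [0] read 0x1B idx=6: raw=0x1E007 flags P=1 W=1 U=1 S=0
  [1] read 0x1E idx=27: raw=0x1F007 flags P=1 W=1 U=1 S=0
  [2] read 0x1F idx=5: raw=0x20007 flags P=1 W=1 U=1 S=0
  [3] read 0x20 idx=11: raw=0x22007 flags P=1 W=1 U=1 S=0
  ✓ 0x22475  — 4 lookups
#1 VA=0x98001E1E2B9 (w,user):
  [0] read 0x1B idx=19: raw=0x24007 flags P=1 W=1 U=1 S=0
  [1] read 0x24 idx=0: raw=0x25007 flags P=1 W=1 U=1 S=0
  [2] read 0x25 idx=15: raw=0x29007 flags P=1 W=1 U=1 S=0
  [3] read 0x29 idx=30: raw=0x77000 flags P=0 W=0 U=0 S=0
  ⇒ fault: PAGE_NOT_PRESENT  — 4 lookups

Access #0 PA: 0x22475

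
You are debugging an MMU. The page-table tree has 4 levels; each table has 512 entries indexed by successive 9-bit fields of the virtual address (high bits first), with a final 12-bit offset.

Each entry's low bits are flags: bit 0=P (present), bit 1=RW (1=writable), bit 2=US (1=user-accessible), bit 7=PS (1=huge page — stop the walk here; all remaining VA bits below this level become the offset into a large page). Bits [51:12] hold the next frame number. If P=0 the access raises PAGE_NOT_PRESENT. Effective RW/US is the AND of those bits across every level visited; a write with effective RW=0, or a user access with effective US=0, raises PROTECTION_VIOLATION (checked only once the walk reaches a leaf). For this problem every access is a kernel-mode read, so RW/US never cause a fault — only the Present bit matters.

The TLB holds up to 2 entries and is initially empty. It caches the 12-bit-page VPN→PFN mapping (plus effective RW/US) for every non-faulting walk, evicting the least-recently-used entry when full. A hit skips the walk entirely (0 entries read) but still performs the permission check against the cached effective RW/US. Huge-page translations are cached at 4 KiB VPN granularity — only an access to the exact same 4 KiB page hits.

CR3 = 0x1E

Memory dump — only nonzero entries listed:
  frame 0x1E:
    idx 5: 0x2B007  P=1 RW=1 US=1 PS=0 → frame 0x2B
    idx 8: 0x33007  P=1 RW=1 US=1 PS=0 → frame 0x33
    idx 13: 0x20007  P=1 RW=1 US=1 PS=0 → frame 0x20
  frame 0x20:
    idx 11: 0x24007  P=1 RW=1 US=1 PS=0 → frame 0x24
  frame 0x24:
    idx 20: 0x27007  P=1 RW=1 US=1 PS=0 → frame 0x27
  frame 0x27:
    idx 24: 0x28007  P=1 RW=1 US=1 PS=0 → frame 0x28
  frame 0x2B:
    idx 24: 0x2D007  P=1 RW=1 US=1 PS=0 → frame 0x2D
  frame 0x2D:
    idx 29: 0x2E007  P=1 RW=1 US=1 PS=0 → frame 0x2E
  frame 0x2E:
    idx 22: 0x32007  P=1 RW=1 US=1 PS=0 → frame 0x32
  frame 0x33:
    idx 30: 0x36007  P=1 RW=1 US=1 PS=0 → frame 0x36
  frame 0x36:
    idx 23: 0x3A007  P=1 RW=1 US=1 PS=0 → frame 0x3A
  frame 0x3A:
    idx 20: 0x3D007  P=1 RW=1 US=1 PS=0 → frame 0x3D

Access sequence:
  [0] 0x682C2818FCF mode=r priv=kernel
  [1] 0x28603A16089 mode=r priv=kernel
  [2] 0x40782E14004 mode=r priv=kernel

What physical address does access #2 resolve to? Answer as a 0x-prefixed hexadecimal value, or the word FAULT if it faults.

Per-access translation:
#0 VA=0x682C2818FCF (r,kernel):
  L0 @0x1E[13] → 0x20007  P=1,RW=1,US=1,PS=0
  L1 @0x20[11] → 0x24007  P=1,RW=1,US=1,PS=0
  L2 @0x24[20] → 0x27007  P=1,RW=1,US=1,PS=0
  L3 @0x27[24] → 0x28007  P=1,RW=1,US=1,PS=0
  ⇒ phys 0x28FCF  [4 reads]
#1 VA=0x28603A16089 (r,kernel):
  L0 @0x1E[5] → 0x2B007  P=1,RW=1,US=1,PS=0
  L1 @0x2B[24] → 0x2D007  P=1,RW=1,US=1,PS=0
  L2 @0x2D[29] → 0x2E007  P=1,RW=1,US=1,PS=0
  L3 @0x2E[22] → 0x32007  P=1,RW=1,US=1,PS=0
  ⇒ phys 0x32089  [4 reads]
#2 VA=0x40782E14004 (r,kernel):
  L0 @0x1E[8] → 0x33007  P=1,RW=1,US=1,PS=0
  L1 @0x33[30] → 0x36007  P=1,RW=1,US=1,PS=0
  L2 @0x36[23] → 0x3A007  P=1,RW=1,US=1,PS=0
  L3 @0x3A[20] → 0x3D007  P=1,RW=1,US=1,PS=0
  ⇒ phys 0x3D004  [4 reads]

Access #2 PA: 0x3D004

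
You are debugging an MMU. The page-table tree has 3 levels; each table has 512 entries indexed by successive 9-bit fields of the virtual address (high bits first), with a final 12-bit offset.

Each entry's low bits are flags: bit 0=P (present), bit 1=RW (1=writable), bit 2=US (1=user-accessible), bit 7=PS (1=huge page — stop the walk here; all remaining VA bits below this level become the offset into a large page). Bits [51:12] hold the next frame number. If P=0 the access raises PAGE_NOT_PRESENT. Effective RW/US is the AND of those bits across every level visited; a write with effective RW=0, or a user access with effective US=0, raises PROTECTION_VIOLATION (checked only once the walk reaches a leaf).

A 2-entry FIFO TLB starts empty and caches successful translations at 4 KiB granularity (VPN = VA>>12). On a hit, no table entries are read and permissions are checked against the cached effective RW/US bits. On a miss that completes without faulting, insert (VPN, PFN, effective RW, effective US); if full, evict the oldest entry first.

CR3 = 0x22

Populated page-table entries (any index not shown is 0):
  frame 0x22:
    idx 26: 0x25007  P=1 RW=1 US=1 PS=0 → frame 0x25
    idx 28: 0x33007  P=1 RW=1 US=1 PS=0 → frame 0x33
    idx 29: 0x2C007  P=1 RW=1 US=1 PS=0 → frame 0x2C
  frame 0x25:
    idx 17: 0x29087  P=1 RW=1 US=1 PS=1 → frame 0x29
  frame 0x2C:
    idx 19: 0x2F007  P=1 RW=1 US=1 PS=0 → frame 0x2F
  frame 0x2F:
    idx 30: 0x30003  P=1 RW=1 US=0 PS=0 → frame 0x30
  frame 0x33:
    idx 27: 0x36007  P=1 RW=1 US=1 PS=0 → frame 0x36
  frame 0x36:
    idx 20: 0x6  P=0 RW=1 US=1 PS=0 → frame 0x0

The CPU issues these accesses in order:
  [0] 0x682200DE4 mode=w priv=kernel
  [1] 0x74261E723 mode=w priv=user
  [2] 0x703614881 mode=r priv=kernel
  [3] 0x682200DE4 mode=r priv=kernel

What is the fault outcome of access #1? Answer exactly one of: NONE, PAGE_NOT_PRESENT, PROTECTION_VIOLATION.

Walk each access:
#0 VA=0x682200DE4 (w,kernel):
  L0: frame=0x22 idx=26 entry=0x25007 [P=1 RW=1 US=1 PS=0]
  L1: frame=0x25 idx=17 entry=0x29087 [P=1 RW=1 US=1 PS=1]
  ⇒ phys 0x29DE4 (huge @L1)  [2 reads]
#1 VA=0x74261E723 (w,user):
  L0: frame=0x22 idx=29 entry=0x2C007 [P=1 RW=1 US=1 PS=0]
  L1: frame=0x2C idx=19 entry=0x2F007 [P=1 RW=1 US=1 PS=0]
  L2: frame=0x2F idx=30 entry=0x30003 [P=1 RW=1 US=0 PS=0]
  → PROTECTION_VIOLATION  (3 entries read)
#2 VA=0x703614881 (r,kernel):
  L0: frame=0x22 idx=28 entry=0x33007 [P=1 RW=1 US=1 PS=0]
  L1: frame=0x33 idx=27 entry=0x36007 [P=1 RW=1 US=1 PS=0]
  L2: frame=0x36 idx=20 entry=0x6 [P=0 RW=1 US=1 PS=0]
  → PAGE_NOT_PRESENT  (3 entries read)
#3 VA=0x682200DE4 (r,kernel):
  TLB hit vpn=0x682200 → PA=0x29DE4

Access #1 fault: PROTECTION_VIOLATION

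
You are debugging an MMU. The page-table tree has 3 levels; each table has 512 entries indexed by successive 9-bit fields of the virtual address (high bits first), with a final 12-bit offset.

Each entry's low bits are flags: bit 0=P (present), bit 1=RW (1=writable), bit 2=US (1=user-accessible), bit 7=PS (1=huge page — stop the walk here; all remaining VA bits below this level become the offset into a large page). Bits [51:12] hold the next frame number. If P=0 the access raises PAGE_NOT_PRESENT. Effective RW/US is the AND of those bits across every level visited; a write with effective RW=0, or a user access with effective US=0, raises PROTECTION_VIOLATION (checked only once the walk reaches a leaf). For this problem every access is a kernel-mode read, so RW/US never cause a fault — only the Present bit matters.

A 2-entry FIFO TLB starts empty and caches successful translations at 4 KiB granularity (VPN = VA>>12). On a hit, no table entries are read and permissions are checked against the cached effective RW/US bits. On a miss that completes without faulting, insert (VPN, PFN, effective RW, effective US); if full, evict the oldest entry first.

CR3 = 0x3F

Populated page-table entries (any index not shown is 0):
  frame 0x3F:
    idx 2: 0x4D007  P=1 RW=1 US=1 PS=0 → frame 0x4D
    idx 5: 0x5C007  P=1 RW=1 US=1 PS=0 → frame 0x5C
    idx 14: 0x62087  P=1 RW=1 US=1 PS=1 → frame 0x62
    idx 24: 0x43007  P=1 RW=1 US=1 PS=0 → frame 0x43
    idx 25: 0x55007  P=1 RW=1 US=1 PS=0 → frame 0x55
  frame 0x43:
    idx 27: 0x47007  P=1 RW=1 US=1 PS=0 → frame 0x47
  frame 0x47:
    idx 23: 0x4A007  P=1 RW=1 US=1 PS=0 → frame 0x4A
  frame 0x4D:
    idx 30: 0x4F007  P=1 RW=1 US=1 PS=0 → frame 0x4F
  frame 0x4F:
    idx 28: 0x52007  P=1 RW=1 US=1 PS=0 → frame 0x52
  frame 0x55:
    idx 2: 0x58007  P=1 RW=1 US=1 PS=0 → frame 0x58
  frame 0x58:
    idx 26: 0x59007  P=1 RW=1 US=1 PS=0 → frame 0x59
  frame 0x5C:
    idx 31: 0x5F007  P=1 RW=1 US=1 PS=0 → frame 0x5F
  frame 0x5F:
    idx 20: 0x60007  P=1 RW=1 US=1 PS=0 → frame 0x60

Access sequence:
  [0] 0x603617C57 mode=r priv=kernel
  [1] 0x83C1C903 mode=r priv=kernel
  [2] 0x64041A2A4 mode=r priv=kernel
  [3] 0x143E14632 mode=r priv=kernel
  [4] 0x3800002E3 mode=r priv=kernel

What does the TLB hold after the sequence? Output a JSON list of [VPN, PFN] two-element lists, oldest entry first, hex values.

Walk each access:
#0 VA=0x603617C57 (r,kernel):
  L0 @0x3F[24] → 0x43007  P=1,RW=1,US=1,PS=0
  L1 @0x43[27] → 0x47007  P=1,RW=1,US=1,PS=0
  L2 @0x47[23] → 0x4A007  P=1,RW=1,US=1,PS=0
  ✓ 0x4AC57  — 3 lookups
#1 VA=0x83C1C903 (r,kernel):
  L0 @0x3F[2] → 0x4D007  P=1,RW=1,US=1,PS=0
  L1 @0x4D[30] → 0x4F007  P=1,RW=1,US=1,PS=0
  L2 @0x4F[28] → 0x52007  P=1,RW=1,US=1,PS=0
  ✓ 0x52903  — 3 lookups
#2 VA=0x64041A2A4 (r,kernel):
  L0 @0x3F[25] → 0x55007  P=1,RW=1,US=1,PS=0
  L1 @0x55[2] → 0x58007  P=1,RW=1,US=1,PS=0
  L2 @0x58[26] → 0x59007  P=1,RW=1,US=1,PS=0
  ✓ 0x592A4  — 3 lookups
#3 VA=0x143E14632 (r,kernel):
  L0 @0x3F[5] → 0x5C007  P=1,RW=1,US=1,PS=0
  L1 @0x5C[31] → 0x5F007  P=1,RW=1,US=1,PS=0
  L2 @0x5F[20] → 0x60007  P=1,RW=1,US=1,PS=0
  ✓ 0x60632  — 3 lookups
#4 VA=0x3800002E3 (r,kernel):
  L0 @0x3F[14] → 0x62087  P=1,RW=1,US=1,PS=1
  ✓ 0x622E3 (huge @L0)  — 1 lookups

TLB: [["0x143E14", "0x60"], ["0x380000", "0x62"]]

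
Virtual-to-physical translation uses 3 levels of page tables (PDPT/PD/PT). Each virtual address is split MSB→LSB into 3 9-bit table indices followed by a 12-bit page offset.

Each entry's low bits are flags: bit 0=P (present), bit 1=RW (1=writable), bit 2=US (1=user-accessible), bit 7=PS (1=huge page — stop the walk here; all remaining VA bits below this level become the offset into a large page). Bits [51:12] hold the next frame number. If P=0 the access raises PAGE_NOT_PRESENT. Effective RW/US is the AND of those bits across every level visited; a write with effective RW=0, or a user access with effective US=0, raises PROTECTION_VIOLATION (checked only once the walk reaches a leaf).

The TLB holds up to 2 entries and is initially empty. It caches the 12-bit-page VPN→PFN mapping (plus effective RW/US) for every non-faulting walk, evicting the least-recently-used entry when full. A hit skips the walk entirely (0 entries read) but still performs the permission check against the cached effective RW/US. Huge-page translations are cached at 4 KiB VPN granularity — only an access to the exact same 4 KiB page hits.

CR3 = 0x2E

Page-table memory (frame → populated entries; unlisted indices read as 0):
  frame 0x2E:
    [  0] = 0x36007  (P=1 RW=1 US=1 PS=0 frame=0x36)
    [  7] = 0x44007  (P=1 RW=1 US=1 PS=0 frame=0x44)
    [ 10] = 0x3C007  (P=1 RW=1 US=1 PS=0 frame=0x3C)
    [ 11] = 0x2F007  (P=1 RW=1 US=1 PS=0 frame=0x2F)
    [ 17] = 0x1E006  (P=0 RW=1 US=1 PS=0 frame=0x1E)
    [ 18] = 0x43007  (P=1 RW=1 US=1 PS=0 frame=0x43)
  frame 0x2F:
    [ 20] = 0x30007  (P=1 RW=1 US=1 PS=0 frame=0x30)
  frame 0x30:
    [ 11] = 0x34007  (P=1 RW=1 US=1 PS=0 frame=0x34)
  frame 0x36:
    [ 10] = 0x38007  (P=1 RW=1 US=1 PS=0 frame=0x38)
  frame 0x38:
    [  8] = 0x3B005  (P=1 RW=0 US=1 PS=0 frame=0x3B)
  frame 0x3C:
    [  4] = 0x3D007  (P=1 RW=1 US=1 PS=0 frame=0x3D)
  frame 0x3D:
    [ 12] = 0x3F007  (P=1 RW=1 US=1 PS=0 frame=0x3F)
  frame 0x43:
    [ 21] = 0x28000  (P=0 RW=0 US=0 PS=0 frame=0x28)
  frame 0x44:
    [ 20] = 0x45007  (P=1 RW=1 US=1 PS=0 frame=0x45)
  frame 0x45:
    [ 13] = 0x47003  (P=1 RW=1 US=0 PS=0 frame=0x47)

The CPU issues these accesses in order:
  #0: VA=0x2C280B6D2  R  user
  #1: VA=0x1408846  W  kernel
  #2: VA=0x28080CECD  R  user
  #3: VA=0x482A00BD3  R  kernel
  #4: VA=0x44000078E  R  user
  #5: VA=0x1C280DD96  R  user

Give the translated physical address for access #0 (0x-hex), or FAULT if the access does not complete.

Trace:
#0 VA=0x2C280B6D2 (r,user):
  lvl0: tbl 0x2E, slot 11 ⇒ 0x2F007 (P1/RW1/US1/PS0)
  lvl1: tbl 0x2F, slot 20 ⇒ 0x30007 (P1/RW1/US1/PS0)
  lvl2: tbl 0x30, slot 11 ⇒ 0x34007 (P1/RW1/US1/PS0)
  ✓ 0x346D2  — 3 lookups
#1 VA=0x1408846 (w,kernel):
  lvl0: tbl 0x2E, slot 0 ⇒ 0x36007 (P1/RW1/US1/PS0)
  lvl1: tbl 0x36, slot 10 ⇒ 0x38007 (P1/RW1/US1/PS0)
  lvl2: tbl 0x38, slot 8 ⇒ 0x3B005 (P1/RW0/US1/PS0)
  ✗ PROTECTION_VIOLATION  [3 reads]
#2 VA=0x28080CECD (r,user):
  lvl0: tbl 0x2E, slot 10 ⇒ 0x3C007 (P1/RW1/US1/PS0)
  lvl1: tbl 0x3C, slot 4 ⇒ 0x3D007 (P1/RW1/US1/PS0)
  lvl2: tbl 0x3D, slot 12 ⇒ 0x3F007 (P1/RW1/US1/PS0)
  ✓ 0x3FECD  — 3 lookups
#3 VA=0x482A00BD3 (r,kernel):
  lvl0: tbl 0x2E, slot 18 ⇒ 0x43007 (P1/RW1/US1/PS0)
  lvl1: tbl 0x43, slot 21 ⇒ 0x28000 (P0/RW0/US0/PS0)
  ✗ PAGE_NOT_PRESENT  [2 reads]
#4 VA=0x44000078E (r,user):
  lvl0: tbl 0x2E, slot 17 ⇒ 0x1E006 (P0/RW1/US1/PS0)
  ✗ PAGE_NOT_PRESENT  [1 reads]
#5 VA=0x1C280DD96 (r,user):
  lvl0: tbl 0x2E, slot 7 ⇒ 0x44007 (P1/RW1/US1/PS0)
  lvl1: tbl 0x44, slot 20 ⇒ 0x45007 (P1/RW1/US1/PS0)
  lvl2: tbl 0x45, slot 13 ⇒ 0x47003 (P1/RW1/US0/PS0)
  ✗ PROTECTION_VIOLATION  [3 reads]

Access #0 PA: 0x346D2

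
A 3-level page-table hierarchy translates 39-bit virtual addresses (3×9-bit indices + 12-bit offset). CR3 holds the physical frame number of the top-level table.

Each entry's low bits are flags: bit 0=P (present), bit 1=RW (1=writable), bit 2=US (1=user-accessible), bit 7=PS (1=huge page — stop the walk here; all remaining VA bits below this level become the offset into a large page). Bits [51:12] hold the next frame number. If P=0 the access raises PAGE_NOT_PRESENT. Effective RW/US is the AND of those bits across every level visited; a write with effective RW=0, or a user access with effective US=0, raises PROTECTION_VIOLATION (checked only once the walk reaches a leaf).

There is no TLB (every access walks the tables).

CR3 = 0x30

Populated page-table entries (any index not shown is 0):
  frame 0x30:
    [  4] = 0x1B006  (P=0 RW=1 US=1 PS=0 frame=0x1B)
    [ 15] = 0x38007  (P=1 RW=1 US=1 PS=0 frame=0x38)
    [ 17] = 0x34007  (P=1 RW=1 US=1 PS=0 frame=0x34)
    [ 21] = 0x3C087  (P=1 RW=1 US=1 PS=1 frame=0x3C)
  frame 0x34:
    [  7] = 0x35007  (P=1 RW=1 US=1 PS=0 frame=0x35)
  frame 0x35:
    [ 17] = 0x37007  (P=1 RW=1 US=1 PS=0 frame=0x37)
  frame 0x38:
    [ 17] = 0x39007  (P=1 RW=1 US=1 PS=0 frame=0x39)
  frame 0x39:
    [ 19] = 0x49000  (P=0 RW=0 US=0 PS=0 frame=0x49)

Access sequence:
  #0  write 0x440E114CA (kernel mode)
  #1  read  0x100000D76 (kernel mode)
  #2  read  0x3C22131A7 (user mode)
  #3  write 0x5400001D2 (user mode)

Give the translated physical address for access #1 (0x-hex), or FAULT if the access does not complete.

Per-access translation:
#0 VA=0x440E114CA (w,kernel):
  L0 @0x30[17] → 0x34007  P=1,RW=1,US=1,PS=0
  L1 @0x34[7] → 0x35007  P=1,RW=1,US=1,PS=0
  L2 @0x35[17] → 0x37007  P=1,RW=1,US=1,PS=0
  → PA=0x374CA  (3 entries read)
#1 VA=0x100000D76 (r,kernel):
  L0 @0x30[4] → 0x1B006  P=0,RW=1,US=1,PS=0
  → PAGE_NOT_PRESENT  (1 entries read)
#2 VA=0x3C22131A7 (r,user):
  L0 @0x30[15] → 0x38007  P=1,RW=1,US=1,PS=0
  L1 @0x38[17] → 0x39007  P=1,RW=1,US=1,PS=0
  L2 @0x39[19] → 0x49000  P=0,RW=0,US=0,PS=0
  → PAGE_NOT_PRESENT  (3 entries read)
#3 VA=0x5400001D2 (w,user):
  L0 @0x30[21] → 0x3C087  P=1,RW=1,US=1,PS=1
  → PA=0x3C1D2 (huge @L0)  (1 entries read)

Access #1 PA: FAULT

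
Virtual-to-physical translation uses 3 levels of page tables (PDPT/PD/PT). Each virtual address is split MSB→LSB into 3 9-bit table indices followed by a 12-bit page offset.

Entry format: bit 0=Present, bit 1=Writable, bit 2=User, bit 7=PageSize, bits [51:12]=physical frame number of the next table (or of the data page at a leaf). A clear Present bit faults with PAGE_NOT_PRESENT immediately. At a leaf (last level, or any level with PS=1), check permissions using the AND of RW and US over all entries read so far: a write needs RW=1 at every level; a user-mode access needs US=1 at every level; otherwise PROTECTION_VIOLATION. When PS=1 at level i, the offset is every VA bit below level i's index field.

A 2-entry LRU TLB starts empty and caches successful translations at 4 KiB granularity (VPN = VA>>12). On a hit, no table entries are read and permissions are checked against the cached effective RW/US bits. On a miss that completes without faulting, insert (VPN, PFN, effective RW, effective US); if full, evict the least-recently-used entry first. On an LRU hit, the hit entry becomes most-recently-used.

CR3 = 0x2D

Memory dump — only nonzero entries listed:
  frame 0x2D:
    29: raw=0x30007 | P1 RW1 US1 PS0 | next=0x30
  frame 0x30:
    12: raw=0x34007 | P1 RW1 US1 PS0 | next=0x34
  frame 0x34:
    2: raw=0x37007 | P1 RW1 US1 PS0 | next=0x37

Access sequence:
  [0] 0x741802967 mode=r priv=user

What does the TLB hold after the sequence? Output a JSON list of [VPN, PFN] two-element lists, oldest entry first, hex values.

Per-access translation:
#0 VA=0x741802967 (r,user):
  L0: frame=0x2D idx=29 entry=0x30007 [P=1 RW=1 US=1 PS=0]
  L1: frame=0x30 idx=12 entry=0x34007 [P=1 RW=1 US=1 PS=0]
  L2: frame=0x34 idx=2 entry=0x37007 [P=1 RW=1 US=1 PS=0]
  ⇒ phys 0x37967  [3 reads]

TLB: [["0x741802", "0x37"]]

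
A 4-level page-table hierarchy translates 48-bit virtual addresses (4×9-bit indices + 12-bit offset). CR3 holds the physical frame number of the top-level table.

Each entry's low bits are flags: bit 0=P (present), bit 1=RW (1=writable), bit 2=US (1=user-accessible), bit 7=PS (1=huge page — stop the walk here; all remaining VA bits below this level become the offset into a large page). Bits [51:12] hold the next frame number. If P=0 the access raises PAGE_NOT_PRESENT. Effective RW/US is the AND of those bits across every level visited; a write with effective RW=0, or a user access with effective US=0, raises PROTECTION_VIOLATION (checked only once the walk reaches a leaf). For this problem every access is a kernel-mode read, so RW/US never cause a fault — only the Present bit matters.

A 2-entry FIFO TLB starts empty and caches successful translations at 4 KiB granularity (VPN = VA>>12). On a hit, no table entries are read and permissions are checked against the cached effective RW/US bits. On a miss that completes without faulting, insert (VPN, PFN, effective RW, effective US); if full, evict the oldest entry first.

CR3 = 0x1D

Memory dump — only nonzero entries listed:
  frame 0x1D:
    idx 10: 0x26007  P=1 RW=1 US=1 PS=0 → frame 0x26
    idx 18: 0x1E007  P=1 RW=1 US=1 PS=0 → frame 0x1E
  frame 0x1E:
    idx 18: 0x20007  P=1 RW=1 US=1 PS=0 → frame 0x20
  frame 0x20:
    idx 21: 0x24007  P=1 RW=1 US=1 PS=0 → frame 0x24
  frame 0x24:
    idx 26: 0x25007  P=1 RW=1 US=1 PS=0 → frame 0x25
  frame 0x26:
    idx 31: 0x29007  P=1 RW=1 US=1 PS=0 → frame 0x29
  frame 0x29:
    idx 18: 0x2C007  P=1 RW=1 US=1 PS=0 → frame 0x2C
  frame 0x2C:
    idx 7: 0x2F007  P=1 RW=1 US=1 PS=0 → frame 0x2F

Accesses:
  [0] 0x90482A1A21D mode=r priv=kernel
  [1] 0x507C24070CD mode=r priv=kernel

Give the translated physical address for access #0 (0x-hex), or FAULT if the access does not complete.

Walk each access:
#0 VA=0x90482A1A21D (r,kernel):
  L0 @0x1D[18] → 0x1E007  P=1,RW=1,US=1,PS=0
  L1 @0x1E[18] → 0x20007  P=1,RW=1,US=1,PS=0
  L2 @0x20[21] → 0x24007  P=1,RW=1,US=1,PS=0
  L3 @0x24[26] → 0x25007  P=1,RW=1,US=1,PS=0
  → PA=0x2521D  (4 entries read)
#1 VA=0x507C24070CD (r,kernel):
  L0 @0x1D[10] → 0x26007  P=1,RW=1,US=1,PS=0
  L1 @0x26[31] → 0x29007  P=1,RW=1,US=1,PS=0
  L2 @0x29[18] → 0x2C007  P=1,RW=1,US=1,PS=0
  L3 @0x2C[7] → 0x2F007  P=1,RW=1,US=1,PS=0
  → PA=0x2F0CD  (4 entries read)

Access #0 PA: 0x2521D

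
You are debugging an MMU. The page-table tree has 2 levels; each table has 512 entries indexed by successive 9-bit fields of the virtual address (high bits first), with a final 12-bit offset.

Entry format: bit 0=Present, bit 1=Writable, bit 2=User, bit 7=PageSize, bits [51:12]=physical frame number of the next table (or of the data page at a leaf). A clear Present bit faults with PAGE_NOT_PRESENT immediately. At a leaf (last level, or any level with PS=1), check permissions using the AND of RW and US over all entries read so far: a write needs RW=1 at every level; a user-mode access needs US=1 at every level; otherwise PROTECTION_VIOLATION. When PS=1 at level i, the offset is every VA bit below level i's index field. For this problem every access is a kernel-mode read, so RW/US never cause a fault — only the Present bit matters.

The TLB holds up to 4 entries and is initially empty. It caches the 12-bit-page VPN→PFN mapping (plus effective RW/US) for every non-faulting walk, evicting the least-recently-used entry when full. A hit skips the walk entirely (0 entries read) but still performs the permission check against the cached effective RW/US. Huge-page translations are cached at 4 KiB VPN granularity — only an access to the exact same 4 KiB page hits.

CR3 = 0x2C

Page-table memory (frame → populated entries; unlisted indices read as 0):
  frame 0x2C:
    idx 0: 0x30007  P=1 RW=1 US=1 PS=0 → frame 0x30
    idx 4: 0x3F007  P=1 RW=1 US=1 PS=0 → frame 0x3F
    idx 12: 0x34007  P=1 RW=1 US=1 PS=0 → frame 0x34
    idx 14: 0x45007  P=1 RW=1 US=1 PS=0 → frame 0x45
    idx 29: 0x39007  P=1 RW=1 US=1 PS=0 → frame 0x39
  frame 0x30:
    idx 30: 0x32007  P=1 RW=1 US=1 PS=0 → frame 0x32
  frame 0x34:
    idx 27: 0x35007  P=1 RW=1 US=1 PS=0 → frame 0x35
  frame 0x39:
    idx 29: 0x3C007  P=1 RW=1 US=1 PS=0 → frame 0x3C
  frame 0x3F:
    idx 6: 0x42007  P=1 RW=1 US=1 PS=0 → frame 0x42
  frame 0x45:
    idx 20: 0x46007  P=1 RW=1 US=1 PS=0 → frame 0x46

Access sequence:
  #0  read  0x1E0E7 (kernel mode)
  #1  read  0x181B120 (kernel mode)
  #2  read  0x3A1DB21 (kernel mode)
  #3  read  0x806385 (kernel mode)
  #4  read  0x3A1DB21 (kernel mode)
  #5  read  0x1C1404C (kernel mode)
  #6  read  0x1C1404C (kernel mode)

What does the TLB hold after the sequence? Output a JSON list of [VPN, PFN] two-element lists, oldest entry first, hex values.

Walk each access:
#0 VA=0x1E0E7 (r,kernel):
  [0] read 0x2C idx=0: raw=0x30007 flags P=1 W=1 U=1 S=0
  [1] read 0x30 idx=30: raw=0x32007 flags P=1 W=1 U=1 S=0
  ⇒ phys 0x320E7  [2 reads]
#1 VA=0x181B120 (r,kernel):
  [0] read 0x2C idx=12: raw=0x34007 flags P=1 W=1 U=1 S=0
  [1] read 0x34 idx=27: raw=0x35007 flags P=1 W=1 U=1 S=0
  ⇒ phys 0x35120  [2 reads]
#2 VA=0x3A1DB21 (r,kernel):
  [0] read 0x2C idx=29: raw=0x39007 flags P=1 W=1 U=1 S=0
  [1] read 0x39 idx=29: raw=0x3C007 flags P=1 W=1 U=1 S=0
  ⇒ phys 0x3CB21  [2 reads]
#3 VA=0x806385 (r,kernel):
  [0] read 0x2C idx=4: raw=0x3F007 flags P=1 W=1 U=1 S=0
  [1] read 0x3F idx=6: raw=0x42007 flags P=1 W=1 U=1 S=0
  ⇒ phys 0x42385  [2 reads]
#4 VA=0x3A1DB21 (r,kernel):
  TLB hit vpn=0x3A1D → PA=0x3CB21
#5 VA=0x1C1404C (r,kernel):
  [0] read 0x2C idx=14: raw=0x45007 flags P=1 W=1 U=1 S=0
  [1] read 0x45 idx=20: raw=0x46007 flags P=1 W=1 U=1 S=0
  ⇒ phys 0x4604C  [2 reads]
#6 VA=0x1C1404C (r,kernel):
  TLB hit vpn=0x1C14 → PA=0x4604C

TLB: [["0x181B", "0x35"], ["0x806", "0x42"], ["0x3A1D", "0x3C"], ["0x1C14", "0x46"]]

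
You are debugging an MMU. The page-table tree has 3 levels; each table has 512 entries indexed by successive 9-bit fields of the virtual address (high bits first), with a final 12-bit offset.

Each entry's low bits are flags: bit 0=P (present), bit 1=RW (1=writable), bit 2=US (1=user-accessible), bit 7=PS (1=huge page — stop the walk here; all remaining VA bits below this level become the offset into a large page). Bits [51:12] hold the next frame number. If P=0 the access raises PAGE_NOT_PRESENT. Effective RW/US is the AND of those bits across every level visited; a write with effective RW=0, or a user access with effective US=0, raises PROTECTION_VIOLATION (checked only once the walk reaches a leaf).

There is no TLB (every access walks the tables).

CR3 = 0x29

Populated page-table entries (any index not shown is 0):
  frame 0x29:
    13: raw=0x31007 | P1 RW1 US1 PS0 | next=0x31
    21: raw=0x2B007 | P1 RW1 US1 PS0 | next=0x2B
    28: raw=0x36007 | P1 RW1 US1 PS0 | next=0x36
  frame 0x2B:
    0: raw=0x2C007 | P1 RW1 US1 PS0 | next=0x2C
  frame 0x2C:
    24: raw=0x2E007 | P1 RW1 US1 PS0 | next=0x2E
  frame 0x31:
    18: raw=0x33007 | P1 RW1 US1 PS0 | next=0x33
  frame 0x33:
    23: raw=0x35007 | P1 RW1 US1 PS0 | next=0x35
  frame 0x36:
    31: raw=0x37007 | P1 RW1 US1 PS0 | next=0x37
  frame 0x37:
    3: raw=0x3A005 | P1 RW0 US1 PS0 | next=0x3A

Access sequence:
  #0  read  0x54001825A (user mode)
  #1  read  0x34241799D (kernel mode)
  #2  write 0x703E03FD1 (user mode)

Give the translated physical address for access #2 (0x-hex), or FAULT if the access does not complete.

Trace:
#0 VA=0x54001825A (r,user):
  lvl0: tbl 0x29, slot 21 ⇒ 0x2B007 (P1/RW1/US1/PS0)
  lvl1: tbl 0x2B, slot 0 ⇒ 0x2C007 (P1/RW1/US1/PS0)
  lvl2: tbl 0x2C, slot 24 ⇒ 0x2E007 (P1/RW1/US1/PS0)
  → PA=0x2E25A  (3 entries read)
#1 VA=0x34241799D (r,kernel):
  lvl0: tbl 0x29, slot 13 ⇒ 0x31007 (P1/RW1/US1/PS0)
  lvl1: tbl 0x31, slot 18 ⇒ 0x33007 (P1/RW1/US1/PS0)
  lvl2: tbl 0x33, slot 23 ⇒ 0x35007 (P1/RW1/US1/PS0)
  → PA=0x3599D  (3 entries read)
#2 VA=0x703E03FD1 (w,user):
  lvl0: tbl 0x29, slot 28 ⇒ 0x36007 (P1/RW1/US1/PS0)
  lvl1: tbl 0x36, slot 31 ⇒ 0x37007 (P1/RW1/US1/PS0)
  lvl2: tbl 0x37, slot 3 ⇒ 0x3A005 (P1/RW0/US1/PS0)
  ✗ PROTECTION_VIOLATION  [3 reads]

Access #2 PA: FAULT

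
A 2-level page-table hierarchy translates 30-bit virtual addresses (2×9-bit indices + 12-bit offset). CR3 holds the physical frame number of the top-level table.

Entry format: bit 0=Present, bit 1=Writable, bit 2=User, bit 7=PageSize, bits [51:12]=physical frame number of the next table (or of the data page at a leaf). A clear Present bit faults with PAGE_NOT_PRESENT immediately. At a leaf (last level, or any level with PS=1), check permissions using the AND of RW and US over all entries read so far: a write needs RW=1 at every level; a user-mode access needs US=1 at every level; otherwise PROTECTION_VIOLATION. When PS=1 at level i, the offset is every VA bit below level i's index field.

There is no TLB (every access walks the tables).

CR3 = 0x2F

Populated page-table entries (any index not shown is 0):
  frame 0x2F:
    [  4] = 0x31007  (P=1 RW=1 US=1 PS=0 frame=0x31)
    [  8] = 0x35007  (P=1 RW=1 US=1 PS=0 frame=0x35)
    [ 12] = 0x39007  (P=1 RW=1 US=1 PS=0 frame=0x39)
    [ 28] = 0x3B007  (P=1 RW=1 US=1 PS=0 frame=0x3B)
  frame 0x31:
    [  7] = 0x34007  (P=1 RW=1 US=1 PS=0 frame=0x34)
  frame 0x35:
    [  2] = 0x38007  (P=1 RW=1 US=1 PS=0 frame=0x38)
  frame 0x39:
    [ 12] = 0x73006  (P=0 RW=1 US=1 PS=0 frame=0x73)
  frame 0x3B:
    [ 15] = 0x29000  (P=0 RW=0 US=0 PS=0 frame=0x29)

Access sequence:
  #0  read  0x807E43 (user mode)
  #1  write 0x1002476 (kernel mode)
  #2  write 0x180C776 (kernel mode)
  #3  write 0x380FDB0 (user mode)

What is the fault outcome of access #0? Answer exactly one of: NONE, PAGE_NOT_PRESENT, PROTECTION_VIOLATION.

Walk each access:
#0 VA=0x807E43 (r,user):
  L0 @0x2F[4] → 0x31007  P=1,RW=1,US=1,PS=0
  L1 @0x31[7] → 0x34007  P=1,RW=1,US=1,PS=0
  ✓ 0x34E43  — 2 lookups
#1 VA=0x1002476 (w,kernel):
  L0 @0x2F[8] → 0x35007  P=1,RW=1,US=1,PS=0
  L1 @0x35[2] → 0x38007  P=1,RW=1,US=1,PS=0
  ✓ 0x38476  — 2 lookups
#2 VA=0x180C776 (w,kernel):
  L0 @0x2F[12] → 0x39007  P=1,RW=1,US=1,PS=0
  L1 @0x39[12] → 0x73006  P=0,RW=1,US=1,PS=0
  ⇒ fault: PAGE_NOT_PRESENT  — 2 lookups
#3 VA=0x380FDB0 (w,user):
  L0 @0x2F[28] → 0x3B007  P=1,RW=1,US=1,PS=0
  L1 @0x3B[15] → 0x29000  P=0,RW=0,US=0,PS=0
  ⇒ fault: PAGE_NOT_PRESENT  — 2 lookups

Access #0 fault: NONE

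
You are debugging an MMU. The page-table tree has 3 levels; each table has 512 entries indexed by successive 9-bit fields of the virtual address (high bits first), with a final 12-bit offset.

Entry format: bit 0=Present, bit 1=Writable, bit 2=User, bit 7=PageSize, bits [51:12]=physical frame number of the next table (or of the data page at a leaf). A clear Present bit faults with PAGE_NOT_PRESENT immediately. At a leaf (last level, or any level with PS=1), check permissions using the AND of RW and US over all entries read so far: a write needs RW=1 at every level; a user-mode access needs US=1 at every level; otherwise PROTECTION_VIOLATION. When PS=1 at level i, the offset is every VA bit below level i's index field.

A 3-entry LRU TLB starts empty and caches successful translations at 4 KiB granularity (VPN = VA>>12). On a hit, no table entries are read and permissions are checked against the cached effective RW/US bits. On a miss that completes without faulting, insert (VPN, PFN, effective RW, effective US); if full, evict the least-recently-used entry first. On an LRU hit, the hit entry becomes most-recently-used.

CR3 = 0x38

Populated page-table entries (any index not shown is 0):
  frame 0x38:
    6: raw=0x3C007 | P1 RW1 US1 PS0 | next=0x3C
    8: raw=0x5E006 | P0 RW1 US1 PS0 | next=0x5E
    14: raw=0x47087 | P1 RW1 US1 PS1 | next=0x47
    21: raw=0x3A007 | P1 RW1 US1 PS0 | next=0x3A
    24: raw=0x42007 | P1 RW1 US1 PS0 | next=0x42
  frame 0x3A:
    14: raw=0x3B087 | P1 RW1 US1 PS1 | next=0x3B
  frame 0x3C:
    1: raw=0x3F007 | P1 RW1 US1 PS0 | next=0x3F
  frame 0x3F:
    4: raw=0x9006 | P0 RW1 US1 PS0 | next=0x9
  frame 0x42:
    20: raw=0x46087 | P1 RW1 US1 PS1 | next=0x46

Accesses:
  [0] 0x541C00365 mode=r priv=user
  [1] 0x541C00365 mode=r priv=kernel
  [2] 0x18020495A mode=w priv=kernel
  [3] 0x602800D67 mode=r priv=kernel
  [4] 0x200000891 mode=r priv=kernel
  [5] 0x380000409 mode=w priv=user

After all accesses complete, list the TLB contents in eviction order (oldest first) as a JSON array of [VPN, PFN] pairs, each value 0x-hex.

Walk each access:
#0 VA=0x541C00365 (r,user):
  L0: frame=0x38 idx=21 entry=0x3A007 [P=1 RW=1 US=1 PS=0]
  L1: frame=0x3A idx=14 entry=0x3B087 [P=1 RW=1 US=1 PS=1]
  ✓ 0x3B365 (huge @L1)  — 2 lookups
#1 VA=0x541C00365 (r,kernel):
  TLB hit vpn=0x541C00 → PA=0x3B365
#2 VA=0x18020495A (w,kernel):
  L0: frame=0x38 idx=6 entry=0x3C007 [P=1 RW=1 US=1 PS=0]
  L1: frame=0x3C idx=1 entry=0x3F007 [P=1 RW=1 US=1 PS=0]
  L2: frame=0x3F idx=4 entry=0x9006 [P=0 RW=1 US=1 PS=0]
  ✗ PAGE_NOT_PRESENT  [3 reads]
#3 VA=0x602800D67 (r,kernel):
  L0: frame=0x38 idx=24 entry=0x42007 [P=1 RW=1 US=1 PS=0]
  L1: frame=0x42 idx=20 entry=0x46087 [P=1 RW=1 US=1 PS=1]
  ✓ 0x46D67 (huge @L1)  — 2 lookups
#4 VA=0x200000891 (r,kernel):
  L0: frame=0x38 idx=8 entry=0x5E006 [P=0 RW=1 US=1 PS=0]
  ✗ PAGE_NOT_PRESENT  [1 reads]
#5 VA=0x380000409 (w,user):
  L0: frame=0x38 idx=14 entry=0x47087 [P=1 RW=1 US=1 PS=1]
  ✓ 0x47409 (huge @L0)  — 1 lookups

TLB: [["0x541C00", "0x3B"], ["0x602800", "0x46"], ["0x380000", "0x47"]]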